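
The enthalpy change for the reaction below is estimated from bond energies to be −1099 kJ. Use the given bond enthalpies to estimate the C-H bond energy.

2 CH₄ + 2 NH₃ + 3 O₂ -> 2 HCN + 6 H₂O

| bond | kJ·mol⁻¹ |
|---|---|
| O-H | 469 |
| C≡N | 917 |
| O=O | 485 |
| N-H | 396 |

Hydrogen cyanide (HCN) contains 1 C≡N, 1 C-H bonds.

D(C-H) ≈ 422 kJ/mol

Let D be the C-H bond energy.
Σ(broken) = 8×D + 6×396 + 3×485 = 3831 + 8D
Σ(formed) = 2×917 + 2×D + 12×469 = 7462 + 2D
ΔH = Σ(broken) − Σ(formed) = (3831 + 8D) − (7462 + 2D) = −3631 + 6D
Setting this equal to −1099 kJ gives 6D = 2532, so D = 422 kJ/mol.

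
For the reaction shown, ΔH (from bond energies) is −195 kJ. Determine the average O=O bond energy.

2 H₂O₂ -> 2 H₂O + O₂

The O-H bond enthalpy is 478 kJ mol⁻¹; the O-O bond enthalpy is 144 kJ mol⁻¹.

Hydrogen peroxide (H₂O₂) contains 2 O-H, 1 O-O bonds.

Let D be the O=O bond energy.
Σ(broken) = 4×478 + 2×144 = 2200
Σ(formed) = 4×478 + 1×D = 1912 + D
ΔH = Σ(broken) − Σ(formed) = (2200) − (1912 + D) = +288 − D
Setting this equal to −195 kJ gives D = 483 kJ/mol.

D(O=O) ≈ 483 kJ/mol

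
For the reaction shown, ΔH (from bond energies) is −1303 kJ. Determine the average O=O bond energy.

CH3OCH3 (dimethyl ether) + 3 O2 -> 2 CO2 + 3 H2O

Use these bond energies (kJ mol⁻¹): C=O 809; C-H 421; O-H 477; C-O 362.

D(O=O) ≈ 515 kJ/mol

Let D be the O=O bond energy.
Σ(broken) = 6×421 + 2×362 + 3×D = 3250 + 3D
Σ(formed) = 4×809 + 6×477 = 6098
ΔH = Σ(broken) − Σ(formed) = (3250 + 3D) − (6098) = −2848 + 3D
Setting this equal to −1303 kJ gives 3D = 1545, so D = 515 kJ/mol.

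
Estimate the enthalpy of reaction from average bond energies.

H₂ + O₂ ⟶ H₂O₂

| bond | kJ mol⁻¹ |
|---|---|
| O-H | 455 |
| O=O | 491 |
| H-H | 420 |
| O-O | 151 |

ΔH ≈ −150 kJ

Bonds broken (reactants):
  H-H: 1 × 420 = 420
  O=O: 1 × 491 = 491
  Σ(broken) = 911 kJ
Bonds formed (products):
  O-H: 2 × 455 = 910
  O-O: 1 × 151 = 151
  Σ(formed) = 1061 kJ
ΔH = Σ(broken) − Σ(formed) = 911 − 1061 = −150 kJ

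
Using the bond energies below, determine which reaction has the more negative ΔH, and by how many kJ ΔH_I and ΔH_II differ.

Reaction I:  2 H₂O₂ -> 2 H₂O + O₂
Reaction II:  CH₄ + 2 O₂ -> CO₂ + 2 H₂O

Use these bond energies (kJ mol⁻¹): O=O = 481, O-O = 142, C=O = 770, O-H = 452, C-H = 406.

Reaction II, by 565 kJ

Reaction I:
  Bonds broken (reactants):
    O-H: 4 × 452 = 1808
    O-O: 2 × 142 = 284
    Σ(broken) = 2092 kJ
  Bonds formed (products):
    O-H: 4 × 452 = 1808
    O=O: 1 × 481 = 481
    Σ(formed) = 2289 kJ
  ΔH_I = 2092 − 2289 = −197 kJ
Reaction II:
  Bonds broken (reactants):
    C-H: 4 × 406 = 1624
    O=O: 2 × 481 = 962
    Σ(broken) = 2586 kJ
  Bonds formed (products):
    C=O: 2 × 770 = 1540
    O-H: 4 × 452 = 1808
    Σ(formed) = 3348 kJ
  ΔH_II = 2586 − 3348 = −762 kJ
ΔH_I − ΔH_II = +565 kJ, so reaction II has the more negative ΔH; |ΔH_I − ΔH_II| = 565 kJ.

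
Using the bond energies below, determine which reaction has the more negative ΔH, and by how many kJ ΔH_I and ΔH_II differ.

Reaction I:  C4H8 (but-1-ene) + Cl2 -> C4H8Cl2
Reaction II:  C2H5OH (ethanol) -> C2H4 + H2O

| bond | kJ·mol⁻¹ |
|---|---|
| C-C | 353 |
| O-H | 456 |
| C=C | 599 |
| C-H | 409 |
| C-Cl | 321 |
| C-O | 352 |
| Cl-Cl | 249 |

Reaction I:
  Bonds broken (reactants):
    C-C: 2 × 353 = 706
    C-H: 8 × 409 = 3272
    C=C: 1 × 599 = 599
    Cl-Cl: 1 × 249 = 249
    Σ(broken) = 4826 kJ
  Bonds formed (products):
    C-C: 3 × 353 = 1059
    C-Cl: 2 × 321 = 642
    C-H: 8 × 409 = 3272
    Σ(formed) = 4973 kJ
  ΔH_I = 4826 − 4973 = −147 kJ
Reaction II:
  Bonds broken (reactants):
    C-C: 1 × 353 = 353
    C-H: 5 × 409 = 2045
    C-O: 1 × 352 = 352
    O-H: 1 × 456 = 456
    Σ(broken) = 3206 kJ
  Bonds formed (products):
    C-H: 4 × 409 = 1636
    C=C: 1 × 599 = 599
    O-H: 2 × 456 = 912
    Σ(formed) = 3147 kJ
  ΔH_II = 3206 − 3147 = +59 kJ
ΔH_I − ΔH_II = −206 kJ, so reaction I has the more negative ΔH; |ΔH_I − ΔH_II| = 206 kJ.

Reaction I, by 206 kJ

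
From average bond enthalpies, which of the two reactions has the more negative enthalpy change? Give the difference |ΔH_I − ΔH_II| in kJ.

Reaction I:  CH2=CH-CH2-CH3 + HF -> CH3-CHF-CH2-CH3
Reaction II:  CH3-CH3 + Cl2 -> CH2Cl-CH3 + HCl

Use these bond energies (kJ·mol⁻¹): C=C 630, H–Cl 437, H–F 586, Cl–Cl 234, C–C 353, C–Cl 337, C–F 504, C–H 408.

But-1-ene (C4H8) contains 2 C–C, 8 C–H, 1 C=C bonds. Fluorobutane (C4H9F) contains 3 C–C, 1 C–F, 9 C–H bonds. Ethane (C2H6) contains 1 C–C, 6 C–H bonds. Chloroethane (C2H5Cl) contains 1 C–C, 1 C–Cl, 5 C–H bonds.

Reaction I:
  Bonds broken (reactants):
    C–C: 2 × 353 = 706
    C–H: 8 × 408 = 3264
    C=C: 1 × 630 = 630
    H–F: 1 × 586 = 586
    Σ(broken) = 5186 kJ
  Bonds formed (products):
    C–C: 3 × 353 = 1059
    C–F: 1 × 504 = 504
    C–H: 9 × 408 = 3672
    Σ(formed) = 5235 kJ
  ΔH_I = 5186 − 5235 = −49 kJ
Reaction II:
  Bonds broken (reactants):
    C–C: 1 × 353 = 353
    C–H: 6 × 408 = 2448
    Cl–Cl: 1 × 234 = 234
    Σ(broken) = 3035 kJ
  Bonds formed (products):
    C–C: 1 × 353 = 353
    C–Cl: 1 × 337 = 337
    C–H: 5 × 408 = 2040
    H–Cl: 1 × 437 = 437
    Σ(formed) = 3167 kJ
  ΔH_II = 3035 − 3167 = −132 kJ
ΔH_I − ΔH_II = +83 kJ, so reaction II has the more negative ΔH; |ΔH_I − ΔH_II| = 83 kJ.

Reaction II, by 83 kJ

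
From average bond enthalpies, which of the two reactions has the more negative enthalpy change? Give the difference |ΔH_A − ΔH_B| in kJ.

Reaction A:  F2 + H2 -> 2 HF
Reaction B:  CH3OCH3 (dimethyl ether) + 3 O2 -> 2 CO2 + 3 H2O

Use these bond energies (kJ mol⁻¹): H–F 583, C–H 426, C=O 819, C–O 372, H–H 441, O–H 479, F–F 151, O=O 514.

Reaction A:
  Bonds broken (reactants):
    F–F: 1 × 151 = 151
    H–H: 1 × 441 = 441
    Σ(broken) = 592 kJ
  Bonds formed (products):
    H–F: 2 × 583 = 1166
    Σ(formed) = 1166 kJ
  ΔH_A = 592 − 1166 = −574 kJ
Reaction B:
  Bonds broken (reactants):
    C–H: 6 × 426 = 2556
    C–O: 2 × 372 = 744
    O=O: 3 × 514 = 1542
    Σ(broken) = 4842 kJ
  Bonds formed (products):
    C=O: 4 × 819 = 3276
    O–H: 6 × 479 = 2874
    Σ(formed) = 6150 kJ
  ΔH_B = 4842 − 6150 = −1308 kJ
ΔH_A − ΔH_B = +734 kJ, so reaction B has the more negative ΔH; |ΔH_A − ΔH_B| = 734 kJ.

Reaction B, by 734 kJ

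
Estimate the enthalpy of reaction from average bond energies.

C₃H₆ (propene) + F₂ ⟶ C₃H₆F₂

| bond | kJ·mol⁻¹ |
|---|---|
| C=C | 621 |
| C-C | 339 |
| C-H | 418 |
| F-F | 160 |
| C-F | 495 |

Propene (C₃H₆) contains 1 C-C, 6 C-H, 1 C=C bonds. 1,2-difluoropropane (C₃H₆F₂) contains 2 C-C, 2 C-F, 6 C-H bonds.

Bonds broken (reactants):
  C-C: 1 × 339 = 339
  C-H: 6 × 418 = 2508
  C=C: 1 × 621 = 621
  F-F: 1 × 160 = 160
  Σ(broken) = 3628 kJ
Bonds formed (products):
  C-C: 2 × 339 = 678
  C-F: 2 × 495 = 990
  C-H: 6 × 418 = 2508
  Σ(formed) = 4176 kJ
ΔH = Σ(broken) − Σ(formed) = 3628 − 4176 = −548 kJ

ΔH ≈ −548 kJ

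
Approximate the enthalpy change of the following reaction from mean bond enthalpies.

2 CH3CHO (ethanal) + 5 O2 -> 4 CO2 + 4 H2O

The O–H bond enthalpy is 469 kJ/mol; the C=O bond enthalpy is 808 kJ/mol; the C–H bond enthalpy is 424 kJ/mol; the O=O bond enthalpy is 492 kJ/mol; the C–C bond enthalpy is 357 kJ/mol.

Bonds broken (reactants):
  C–C: 2 × 357 = 714
  C–H: 8 × 424 = 3392
  C=O: 2 × 808 = 1616
  O=O: 5 × 492 = 2460
  Σ(broken) = 8182 kJ
Bonds formed (products):
  C=O: 8 × 808 = 6464
  O–H: 8 × 469 = 3752
  Σ(formed) = 10216 kJ
ΔH = Σ(broken) − Σ(formed) = 8182 − 10216 = −2034 kJ

ΔH ≈ −2034 kJ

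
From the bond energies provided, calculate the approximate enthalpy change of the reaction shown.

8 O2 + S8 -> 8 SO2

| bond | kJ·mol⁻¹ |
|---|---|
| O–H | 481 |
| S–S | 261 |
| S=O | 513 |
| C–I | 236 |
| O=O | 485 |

ΔH ≈ −2240 kJ

Bonds broken (reactants):
  O=O: 8 × 485 = 3880
  S–S: 8 × 261 = 2088
  Σ(broken) = 5968 kJ
Bonds formed (products):
  S=O: 16 × 513 = 8208
  Σ(formed) = 8208 kJ
ΔH = Σ(broken) − Σ(formed) = 5968 − 8208 = −2240 kJ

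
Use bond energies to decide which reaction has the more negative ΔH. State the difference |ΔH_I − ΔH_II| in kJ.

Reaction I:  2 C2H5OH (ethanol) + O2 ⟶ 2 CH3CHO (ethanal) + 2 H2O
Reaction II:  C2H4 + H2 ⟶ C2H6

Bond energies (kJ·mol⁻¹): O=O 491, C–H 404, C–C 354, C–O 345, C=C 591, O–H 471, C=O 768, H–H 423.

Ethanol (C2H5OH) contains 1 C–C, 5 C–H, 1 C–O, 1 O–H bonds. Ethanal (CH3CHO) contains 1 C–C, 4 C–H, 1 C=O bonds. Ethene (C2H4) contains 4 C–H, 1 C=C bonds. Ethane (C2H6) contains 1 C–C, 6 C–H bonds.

Reaction I:
  Bonds broken (reactants):
    C–C: 2 × 354 = 708
    C–H: 10 × 404 = 4040
    C–O: 2 × 345 = 690
    O–H: 2 × 471 = 942
    O=O: 1 × 491 = 491
    Σ(broken) = 6871 kJ
  Bonds formed (products):
    C–C: 2 × 354 = 708
    C–H: 8 × 404 = 3232
    C=O: 2 × 768 = 1536
    O–H: 4 × 471 = 1884
    Σ(formed) = 7360 kJ
  ΔH_I = 6871 − 7360 = −489 kJ
Reaction II:
  Bonds broken (reactants):
    C–H: 4 × 404 = 1616
    C=C: 1 × 591 = 591
    H–H: 1 × 423 = 423
    Σ(broken) = 2630 kJ
  Bonds formed (products):
    C–C: 1 × 354 = 354
    C–H: 6 × 404 = 2424
    Σ(formed) = 2778 kJ
  ΔH_II = 2630 − 2778 = −148 kJ
ΔH_I − ΔH_II = −341 kJ, so reaction I has the more negative ΔH; |ΔH_I − ΔH_II| = 341 kJ.

Reaction I, by 341 kJ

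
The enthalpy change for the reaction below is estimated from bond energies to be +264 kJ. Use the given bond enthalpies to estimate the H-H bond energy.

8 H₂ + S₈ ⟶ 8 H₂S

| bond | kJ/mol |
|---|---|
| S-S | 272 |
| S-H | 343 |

D(H-H) ≈ 447 kJ/mol

Let D be the H-H bond energy.
Σ(broken) = 8×D + 8×272 = 2176 + 8D
Σ(formed) = 16×343 = 5488
ΔH = Σ(broken) − Σ(formed) = (2176 + 8D) − (5488) = −3312 + 8D
Setting this equal to +264 kJ gives 8D = 3576, so D = 447 kJ/mol.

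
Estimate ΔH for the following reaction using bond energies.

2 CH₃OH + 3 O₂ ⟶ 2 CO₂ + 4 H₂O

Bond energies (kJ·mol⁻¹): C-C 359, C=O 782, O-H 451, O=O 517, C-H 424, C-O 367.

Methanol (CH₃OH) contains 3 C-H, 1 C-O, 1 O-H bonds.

Bonds broken (reactants):
  C-H: 6 × 424 = 2544
  C-O: 2 × 367 = 734
  O-H: 2 × 451 = 902
  O=O: 3 × 517 = 1551
  Σ(broken) = 5731 kJ
Bonds formed (products):
  C=O: 4 × 782 = 3128
  O-H: 8 × 451 = 3608
  Σ(formed) = 6736 kJ
ΔH = Σ(broken) − Σ(formed) = 5731 − 6736 = −1005 kJ

ΔH ≈ −1005 kJ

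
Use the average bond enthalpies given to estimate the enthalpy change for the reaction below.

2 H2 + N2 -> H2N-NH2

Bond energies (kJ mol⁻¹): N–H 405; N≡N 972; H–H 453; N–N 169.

ΔH ≈ +89 kJ

Bonds broken (reactants):
  H–H: 2 × 453 = 906
  N≡N: 1 × 972 = 972
  Σ(broken) = 1878 kJ
Bonds formed (products):
  N–H: 4 × 405 = 1620
  N–N: 1 × 169 = 169
  Σ(formed) = 1789 kJ
ΔH = Σ(broken) − Σ(formed) = 1878 − 1789 = +89 kJ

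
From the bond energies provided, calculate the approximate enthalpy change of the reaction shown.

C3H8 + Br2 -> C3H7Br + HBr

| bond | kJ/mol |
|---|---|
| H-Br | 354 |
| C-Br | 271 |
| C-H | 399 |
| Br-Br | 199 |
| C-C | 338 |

Bonds broken (reactants):
  Br-Br: 1 × 199 = 199
  C-C: 2 × 338 = 676
  C-H: 8 × 399 = 3192
  Σ(broken) = 4067 kJ
Bonds formed (products):
  C-Br: 1 × 271 = 271
  C-C: 2 × 338 = 676
  C-H: 7 × 399 = 2793
  H-Br: 1 × 354 = 354
  Σ(formed) = 4094 kJ
ΔH = Σ(broken) − Σ(formed) = 4067 − 4094 = −27 kJ

ΔH ≈ −27 kJ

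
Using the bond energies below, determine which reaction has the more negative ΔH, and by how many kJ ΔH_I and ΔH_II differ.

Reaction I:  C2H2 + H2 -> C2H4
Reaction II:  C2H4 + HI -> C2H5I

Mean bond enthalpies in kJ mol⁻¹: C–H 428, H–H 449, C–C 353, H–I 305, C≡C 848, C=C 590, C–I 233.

Reaction I, by 30 kJ

Reaction I:
  Bonds broken (reactants):
    C≡C: 1 × 848 = 848
    C–H: 2 × 428 = 856
    H–H: 1 × 449 = 449
    Σ(broken) = 2153 kJ
  Bonds formed (products):
    C–H: 4 × 428 = 1712
    C=C: 1 × 590 = 590
    Σ(formed) = 2302 kJ
  ΔH_I = 2153 − 2302 = −149 kJ
Reaction II:
  Bonds broken (reactants):
    C–H: 4 × 428 = 1712
    C=C: 1 × 590 = 590
    H–I: 1 × 305 = 305
    Σ(broken) = 2607 kJ
  Bonds formed (products):
    C–C: 1 × 353 = 353
    C–H: 5 × 428 = 2140
    C–I: 1 × 233 = 233
    Σ(formed) = 2726 kJ
  ΔH_II = 2607 − 2726 = −119 kJ
ΔH_I − ΔH_II = −30 kJ, so reaction I has the more negative ΔH; |ΔH_I − ΔH_II| = 30 kJ.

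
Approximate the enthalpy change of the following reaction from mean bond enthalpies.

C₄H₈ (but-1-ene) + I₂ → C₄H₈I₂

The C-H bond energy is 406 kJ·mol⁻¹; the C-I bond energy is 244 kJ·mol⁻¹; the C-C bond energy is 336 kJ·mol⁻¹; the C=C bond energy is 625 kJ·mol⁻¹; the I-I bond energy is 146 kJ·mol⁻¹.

Bonds broken (reactants):
  C-C: 2 × 336 = 672
  C-H: 8 × 406 = 3248
  C=C: 1 × 625 = 625
  I-I: 1 × 146 = 146
  Σ(broken) = 4691 kJ
Bonds formed (products):
  C-C: 3 × 336 = 1008
  C-H: 8 × 406 = 3248
  C-I: 2 × 244 = 488
  Σ(formed) = 4744 kJ
ΔH = Σ(broken) − Σ(formed) = 4691 − 4744 = −53 kJ

ΔH ≈ −53 kJ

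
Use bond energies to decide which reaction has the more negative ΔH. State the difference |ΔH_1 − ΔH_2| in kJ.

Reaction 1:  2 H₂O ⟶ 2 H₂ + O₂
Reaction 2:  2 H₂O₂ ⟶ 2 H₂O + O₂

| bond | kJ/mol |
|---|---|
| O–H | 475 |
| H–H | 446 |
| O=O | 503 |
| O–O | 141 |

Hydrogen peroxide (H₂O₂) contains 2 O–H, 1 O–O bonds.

Reaction 2, by 726 kJ

Reaction 1:
  Bonds broken (reactants):
    O–H: 4 × 475 = 1900
    Σ(broken) = 1900 kJ
  Bonds formed (products):
    H–H: 2 × 446 = 892
    O=O: 1 × 503 = 503
    Σ(formed) = 1395 kJ
  ΔH_1 = 1900 − 1395 = +505 kJ
Reaction 2:
  Bonds broken (reactants):
    O–H: 4 × 475 = 1900
    O–O: 2 × 141 = 282
    Σ(broken) = 2182 kJ
  Bonds formed (products):
    O–H: 4 × 475 = 1900
    O=O: 1 × 503 = 503
    Σ(formed) = 2403 kJ
  ΔH_2 = 2182 − 2403 = −221 kJ
ΔH_1 − ΔH_2 = +726 kJ, so reaction 2 has the more negative ΔH; |ΔH_1 − ΔH_2| = 726 kJ.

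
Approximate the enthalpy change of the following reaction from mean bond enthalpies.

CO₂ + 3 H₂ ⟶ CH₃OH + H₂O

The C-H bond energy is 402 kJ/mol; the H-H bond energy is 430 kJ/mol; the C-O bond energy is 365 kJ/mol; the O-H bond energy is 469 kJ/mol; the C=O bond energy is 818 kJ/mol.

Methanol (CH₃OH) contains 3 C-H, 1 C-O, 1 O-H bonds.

ΔH ≈ −52 kJ

Bonds broken (reactants):
  C=O: 2 × 818 = 1636
  H-H: 3 × 430 = 1290
  Σ(broken) = 2926 kJ
Bonds formed (products):
  C-H: 3 × 402 = 1206
  C-O: 1 × 365 = 365
  O-H: 3 × 469 = 1407
  Σ(formed) = 2978 kJ
ΔH = Σ(broken) − Σ(formed) = 2926 − 2978 = −52 kJ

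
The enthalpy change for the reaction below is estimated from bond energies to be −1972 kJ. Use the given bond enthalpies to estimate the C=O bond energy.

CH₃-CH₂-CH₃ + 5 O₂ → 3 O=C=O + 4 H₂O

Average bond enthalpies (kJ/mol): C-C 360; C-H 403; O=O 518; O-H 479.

Let D be the C=O bond energy.
Σ(broken) = 2×360 + 8×403 + 5×518 = 6534
Σ(formed) = 6×D + 8×479 = 3832 + 6D
ΔH = Σ(broken) − Σ(formed) = (6534) − (3832 + 6D) = +2702 − 6D
Setting this equal to −1972 kJ gives 6D = 4674, so D = 779 kJ/mol.

D(C=O) ≈ 779 kJ/mol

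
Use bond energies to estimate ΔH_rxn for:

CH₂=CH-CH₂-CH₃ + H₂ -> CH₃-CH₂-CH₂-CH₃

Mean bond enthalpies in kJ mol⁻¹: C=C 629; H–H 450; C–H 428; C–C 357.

ΔH ≈ −134 kJ

Bonds broken (reactants):
  C–C: 2 × 357 = 714
  C–H: 8 × 428 = 3424
  C=C: 1 × 629 = 629
  H–H: 1 × 450 = 450
  Σ(broken) = 5217 kJ
Bonds formed (products):
  C–C: 3 × 357 = 1071
  C–H: 10 × 428 = 4280
  Σ(formed) = 5351 kJ
ΔH = Σ(broken) − Σ(formed) = 5217 − 5351 = −134 kJ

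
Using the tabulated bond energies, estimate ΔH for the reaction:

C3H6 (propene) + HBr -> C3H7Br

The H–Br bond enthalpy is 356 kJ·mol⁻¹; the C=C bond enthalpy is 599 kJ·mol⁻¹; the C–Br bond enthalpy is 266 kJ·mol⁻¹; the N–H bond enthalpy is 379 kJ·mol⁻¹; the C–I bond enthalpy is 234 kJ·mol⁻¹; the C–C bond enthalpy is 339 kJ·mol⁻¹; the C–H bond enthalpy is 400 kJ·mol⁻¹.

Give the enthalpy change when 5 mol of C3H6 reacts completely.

Bonds broken (reactants):
  C–C: 1 × 339 = 339
  C–H: 6 × 400 = 2400
  C=C: 1 × 599 = 599
  H–Br: 1 × 356 = 356
  Σ(broken) = 3694 kJ
Bonds formed (products):
  C–Br: 1 × 266 = 266
  C–C: 2 × 339 = 678
  C–H: 7 × 400 = 2800
  Σ(formed) = 3744 kJ
ΔH = Σ(broken) − Σ(formed) = 3694 − 3744 = −50 kJ
For 5× the reaction as written: 5 × (−50) = −250 kJ

ΔH = −250 kJ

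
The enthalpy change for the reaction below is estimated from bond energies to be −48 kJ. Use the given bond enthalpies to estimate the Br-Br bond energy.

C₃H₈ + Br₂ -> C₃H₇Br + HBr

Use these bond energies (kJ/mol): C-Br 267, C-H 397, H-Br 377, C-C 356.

D(Br-Br) ≈ 199 kJ/mol

Let D be the Br-Br bond energy.
Σ(broken) = 1×D + 2×356 + 8×397 = 3888 + D
Σ(formed) = 1×267 + 2×356 + 7×397 + 1×377 = 4135
ΔH = Σ(broken) − Σ(formed) = (3888 + D) − (4135) = −247 + D
Setting this equal to −48 kJ gives D = 199 kJ/mol.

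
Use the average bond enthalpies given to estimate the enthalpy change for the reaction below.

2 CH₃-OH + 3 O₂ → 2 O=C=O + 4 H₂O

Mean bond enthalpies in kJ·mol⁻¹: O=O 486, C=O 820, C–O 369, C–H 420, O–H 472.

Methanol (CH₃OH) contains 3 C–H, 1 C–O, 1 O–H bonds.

ΔH ≈ −1396 kJ

Bonds broken (reactants):
  C–H: 6 × 420 = 2520
  C–O: 2 × 369 = 738
  O–H: 2 × 472 = 944
  O=O: 3 × 486 = 1458
  Σ(broken) = 5660 kJ
Bonds formed (products):
  C=O: 4 × 820 = 3280
  O–H: 8 × 472 = 3776
  Σ(formed) = 7056 kJ
ΔH = Σ(broken) − Σ(formed) = 5660 − 7056 = −1396 kJ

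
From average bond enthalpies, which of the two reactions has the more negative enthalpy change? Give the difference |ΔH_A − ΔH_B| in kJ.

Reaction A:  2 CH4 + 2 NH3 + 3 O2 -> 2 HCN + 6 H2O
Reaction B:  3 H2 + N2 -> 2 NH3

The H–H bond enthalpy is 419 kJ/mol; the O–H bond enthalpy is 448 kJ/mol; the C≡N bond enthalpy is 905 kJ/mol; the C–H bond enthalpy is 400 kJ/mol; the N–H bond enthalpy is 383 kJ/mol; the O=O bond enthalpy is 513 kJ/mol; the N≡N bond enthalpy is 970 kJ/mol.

Reaction A:
  Bonds broken (reactants):
    C–H: 8 × 400 = 3200
    N–H: 6 × 383 = 2298
    O=O: 3 × 513 = 1539
    Σ(broken) = 7037 kJ
  Bonds formed (products):
    C≡N: 2 × 905 = 1810
    C–H: 2 × 400 = 800
    O–H: 12 × 448 = 5376
    Σ(formed) = 7986 kJ
  ΔH_A = 7037 − 7986 = −949 kJ
Reaction B:
  Bonds broken (reactants):
    H–H: 3 × 419 = 1257
    N≡N: 1 × 970 = 970
    Σ(broken) = 2227 kJ
  Bonds formed (products):
    N–H: 6 × 383 = 2298
    Σ(formed) = 2298 kJ
  ΔH_B = 2227 − 2298 = −71 kJ
ΔH_A − ΔH_B = −878 kJ, so reaction A has the more negative ΔH; |ΔH_A − ΔH_B| = 878 kJ.

Reaction A, by 878 kJ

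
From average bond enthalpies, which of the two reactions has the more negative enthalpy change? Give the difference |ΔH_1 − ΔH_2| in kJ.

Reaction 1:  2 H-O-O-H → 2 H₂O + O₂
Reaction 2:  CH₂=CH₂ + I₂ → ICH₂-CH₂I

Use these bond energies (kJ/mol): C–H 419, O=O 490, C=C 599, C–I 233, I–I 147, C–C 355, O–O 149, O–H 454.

Reaction 1, by 117 kJ

Reaction 1:
  Bonds broken (reactants):
    O–H: 4 × 454 = 1816
    O–O: 2 × 149 = 298
    Σ(broken) = 2114 kJ
  Bonds formed (products):
    O–H: 4 × 454 = 1816
    O=O: 1 × 490 = 490
    Σ(formed) = 2306 kJ
  ΔH_1 = 2114 − 2306 = −192 kJ
Reaction 2:
  Bonds broken (reactants):
    C–H: 4 × 419 = 1676
    C=C: 1 × 599 = 599
    I–I: 1 × 147 = 147
    Σ(broken) = 2422 kJ
  Bonds formed (products):
    C–C: 1 × 355 = 355
    C–H: 4 × 419 = 1676
    C–I: 2 × 233 = 466
    Σ(formed) = 2497 kJ
  ΔH_2 = 2422 − 2497 = −75 kJ
ΔH_1 − ΔH_2 = −117 kJ, so reaction 1 has the more negative ΔH; |ΔH_1 − ΔH_2| = 117 kJ.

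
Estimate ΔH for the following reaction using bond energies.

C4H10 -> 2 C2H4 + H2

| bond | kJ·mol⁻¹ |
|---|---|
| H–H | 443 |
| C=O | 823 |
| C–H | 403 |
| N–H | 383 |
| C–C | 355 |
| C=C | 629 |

Bonds broken (reactants):
  C–C: 3 × 355 = 1065
  C–H: 10 × 403 = 4030
  Σ(broken) = 5095 kJ
Bonds formed (products):
  C–H: 8 × 403 = 3224
  C=C: 2 × 629 = 1258
  H–H: 1 × 443 = 443
  Σ(formed) = 4925 kJ
ΔH = Σ(broken) − Σ(formed) = 5095 − 4925 = +170 kJ

ΔH ≈ +170 kJ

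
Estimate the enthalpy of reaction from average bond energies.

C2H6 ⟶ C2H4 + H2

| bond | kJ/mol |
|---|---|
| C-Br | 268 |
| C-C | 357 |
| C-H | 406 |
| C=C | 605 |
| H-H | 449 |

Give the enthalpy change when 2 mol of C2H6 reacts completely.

Bonds broken (reactants):
  C-C: 1 × 357 = 357
  C-H: 6 × 406 = 2436
  Σ(broken) = 2793 kJ
Bonds formed (products):
  C-H: 4 × 406 = 1624
  C=C: 1 × 605 = 605
  H-H: 1 × 449 = 449
  Σ(formed) = 2678 kJ
ΔH = Σ(broken) − Σ(formed) = 2793 − 2678 = +115 kJ
For 2× the reaction as written: 2 × (+115) = +230 kJ

ΔH = +230 kJ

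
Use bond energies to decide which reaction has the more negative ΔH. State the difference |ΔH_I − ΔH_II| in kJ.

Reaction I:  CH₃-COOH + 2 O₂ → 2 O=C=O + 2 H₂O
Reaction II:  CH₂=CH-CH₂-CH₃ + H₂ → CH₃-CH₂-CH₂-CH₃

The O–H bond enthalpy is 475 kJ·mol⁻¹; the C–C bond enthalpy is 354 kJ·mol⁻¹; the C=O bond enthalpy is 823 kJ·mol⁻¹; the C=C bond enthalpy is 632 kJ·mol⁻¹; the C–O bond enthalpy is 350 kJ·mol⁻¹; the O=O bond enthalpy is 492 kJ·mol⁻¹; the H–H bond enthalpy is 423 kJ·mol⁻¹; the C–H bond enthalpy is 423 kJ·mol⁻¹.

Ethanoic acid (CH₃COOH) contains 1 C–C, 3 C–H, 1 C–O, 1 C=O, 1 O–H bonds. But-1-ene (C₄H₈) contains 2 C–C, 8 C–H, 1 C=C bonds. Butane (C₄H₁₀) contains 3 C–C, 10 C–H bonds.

Reaction I, by 792 kJ

Reaction I:
  Bonds broken (reactants):
    C–C: 1 × 354 = 354
    C–H: 3 × 423 = 1269
    C–O: 1 × 350 = 350
    C=O: 1 × 823 = 823
    O–H: 1 × 475 = 475
    O=O: 2 × 492 = 984
    Σ(broken) = 4255 kJ
  Bonds formed (products):
    C=O: 4 × 823 = 3292
    O–H: 4 × 475 = 1900
    Σ(formed) = 5192 kJ
  ΔH_I = 4255 − 5192 = −937 kJ
Reaction II:
  Bonds broken (reactants):
    C–C: 2 × 354 = 708
    C–H: 8 × 423 = 3384
    C=C: 1 × 632 = 632
    H–H: 1 × 423 = 423
    Σ(broken) = 5147 kJ
  Bonds formed (products):
    C–C: 3 × 354 = 1062
    C–H: 10 × 423 = 4230
    Σ(formed) = 5292 kJ
  ΔH_II = 5147 − 5292 = −145 kJ
ΔH_I − ΔH_II = −792 kJ, so reaction I has the more negative ΔH; |ΔH_I − ΔH_II| = 792 kJ.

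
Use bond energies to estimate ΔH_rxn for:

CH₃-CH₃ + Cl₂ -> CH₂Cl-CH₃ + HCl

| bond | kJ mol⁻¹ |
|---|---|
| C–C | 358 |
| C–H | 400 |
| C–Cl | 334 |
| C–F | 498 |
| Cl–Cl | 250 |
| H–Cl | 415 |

Bonds broken (reactants):
  C–C: 1 × 358 = 358
  C–H: 6 × 400 = 2400
  Cl–Cl: 1 × 250 = 250
  Σ(broken) = 3008 kJ
Bonds formed (products):
  C–C: 1 × 358 = 358
  C–Cl: 1 × 334 = 334
  C–H: 5 × 400 = 2000
  H–Cl: 1 × 415 = 415
  Σ(formed) = 3107 kJ
ΔH = Σ(broken) − Σ(formed) = 3008 − 3107 = −99 kJ

ΔH ≈ −99 kJ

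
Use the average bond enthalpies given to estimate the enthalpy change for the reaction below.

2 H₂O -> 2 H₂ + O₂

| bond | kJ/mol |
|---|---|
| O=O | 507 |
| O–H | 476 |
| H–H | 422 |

Bonds broken (reactants):
  O–H: 4 × 476 = 1904
  Σ(broken) = 1904 kJ
Bonds formed (products):
  H–H: 2 × 422 = 844
  O=O: 1 × 507 = 507
  Σ(formed) = 1351 kJ
ΔH = Σ(broken) − Σ(formed) = 1904 − 1351 = +553 kJ

ΔH ≈ +553 kJ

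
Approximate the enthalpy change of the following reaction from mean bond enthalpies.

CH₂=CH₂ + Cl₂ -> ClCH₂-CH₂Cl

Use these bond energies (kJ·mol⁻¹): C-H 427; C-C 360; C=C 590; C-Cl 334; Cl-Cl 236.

Bonds broken (reactants):
  C-H: 4 × 427 = 1708
  C=C: 1 × 590 = 590
  Cl-Cl: 1 × 236 = 236
  Σ(broken) = 2534 kJ
Bonds formed (products):
  C-C: 1 × 360 = 360
  C-Cl: 2 × 334 = 668
  C-H: 4 × 427 = 1708
  Σ(formed) = 2736 kJ
ΔH = Σ(broken) − Σ(formed) = 2534 − 2736 = −202 kJ

ΔH ≈ −202 kJ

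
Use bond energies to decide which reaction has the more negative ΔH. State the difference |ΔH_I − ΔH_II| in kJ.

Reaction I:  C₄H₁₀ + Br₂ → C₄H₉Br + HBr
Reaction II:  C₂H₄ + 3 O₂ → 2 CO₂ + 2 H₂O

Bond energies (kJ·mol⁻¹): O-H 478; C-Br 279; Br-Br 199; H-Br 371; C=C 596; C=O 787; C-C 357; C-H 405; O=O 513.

Reaction II, by 1259 kJ

Reaction I:
  Bonds broken (reactants):
    Br-Br: 1 × 199 = 199
    C-C: 3 × 357 = 1071
    C-H: 10 × 405 = 4050
    Σ(broken) = 5320 kJ
  Bonds formed (products):
    C-Br: 1 × 279 = 279
    C-C: 3 × 357 = 1071
    C-H: 9 × 405 = 3645
    H-Br: 1 × 371 = 371
    Σ(formed) = 5366 kJ
  ΔH_I = 5320 − 5366 = −46 kJ
Reaction II:
  Bonds broken (reactants):
    C-H: 4 × 405 = 1620
    C=C: 1 × 596 = 596
    O=O: 3 × 513 = 1539
    Σ(broken) = 3755 kJ
  Bonds formed (products):
    C=O: 4 × 787 = 3148
    O-H: 4 × 478 = 1912
    Σ(formed) = 5060 kJ
  ΔH_II = 3755 − 5060 = −1305 kJ
ΔH_I − ΔH_II = +1259 kJ, so reaction II has the more negative ΔH; |ΔH_I − ΔH_II| = 1259 kJ.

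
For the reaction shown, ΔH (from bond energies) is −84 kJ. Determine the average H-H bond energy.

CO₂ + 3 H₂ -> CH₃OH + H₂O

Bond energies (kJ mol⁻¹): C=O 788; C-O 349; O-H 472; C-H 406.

D(H-H) ≈ 441 kJ/mol

Let D be the H-H bond energy.
Σ(broken) = 2×788 + 3×D = 1576 + 3D
Σ(formed) = 3×406 + 1×349 + 3×472 = 2983
ΔH = Σ(broken) − Σ(formed) = (1576 + 3D) − (2983) = −1407 + 3D
Setting this equal to −84 kJ gives 3D = 1323, so D = 441 kJ/mol.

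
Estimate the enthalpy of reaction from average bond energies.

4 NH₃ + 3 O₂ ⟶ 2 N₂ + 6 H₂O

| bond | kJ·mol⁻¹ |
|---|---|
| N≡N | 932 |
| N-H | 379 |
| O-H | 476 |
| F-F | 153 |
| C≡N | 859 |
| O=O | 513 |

Bonds broken (reactants):
  N-H: 12 × 379 = 4548
  O=O: 3 × 513 = 1539
  Σ(broken) = 6087 kJ
Bonds formed (products):
  N≡N: 2 × 932 = 1864
  O-H: 12 × 476 = 5712
  Σ(formed) = 7576 kJ
ΔH = Σ(broken) − Σ(formed) = 6087 − 7576 = −1489 kJ

ΔH ≈ −1489 kJ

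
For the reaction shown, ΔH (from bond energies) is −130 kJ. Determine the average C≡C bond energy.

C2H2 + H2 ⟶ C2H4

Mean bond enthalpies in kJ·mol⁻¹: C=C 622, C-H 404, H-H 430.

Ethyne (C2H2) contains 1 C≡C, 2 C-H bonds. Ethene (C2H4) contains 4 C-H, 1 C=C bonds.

D(C≡C) ≈ 870 kJ/mol

Let D be the C≡C bond energy.
Σ(broken) = 1×D + 2×404 + 1×430 = 1238 + D
Σ(formed) = 4×404 + 1×622 = 2238
ΔH = Σ(broken) − Σ(formed) = (1238 + D) − (2238) = −1000 + D
Setting this equal to −130 kJ gives D = 870 kJ/mol.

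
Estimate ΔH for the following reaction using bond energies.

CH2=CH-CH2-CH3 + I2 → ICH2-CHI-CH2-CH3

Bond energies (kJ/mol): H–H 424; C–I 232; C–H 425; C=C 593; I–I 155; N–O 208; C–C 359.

ΔH ≈ −75 kJ

Bonds broken (reactants):
  C–C: 2 × 359 = 718
  C–H: 8 × 425 = 3400
  C=C: 1 × 593 = 593
  I–I: 1 × 155 = 155
  Σ(broken) = 4866 kJ
Bonds formed (products):
  C–C: 3 × 359 = 1077
  C–H: 8 × 425 = 3400
  C–I: 2 × 232 = 464
  Σ(formed) = 4941 kJ
ΔH = Σ(broken) − Σ(formed) = 4866 − 4941 = −75 kJ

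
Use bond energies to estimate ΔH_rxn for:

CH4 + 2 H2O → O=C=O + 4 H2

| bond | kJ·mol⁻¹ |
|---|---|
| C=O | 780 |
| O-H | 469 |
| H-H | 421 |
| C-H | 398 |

Bonds broken (reactants):
  C-H: 4 × 398 = 1592
  O-H: 4 × 469 = 1876
  Σ(broken) = 3468 kJ
Bonds formed (products):
  C=O: 2 × 780 = 1560
  H-H: 4 × 421 = 1684
  Σ(formed) = 3244 kJ
ΔH = Σ(broken) − Σ(formed) = 3468 − 3244 = +224 kJ

ΔH ≈ +224 kJ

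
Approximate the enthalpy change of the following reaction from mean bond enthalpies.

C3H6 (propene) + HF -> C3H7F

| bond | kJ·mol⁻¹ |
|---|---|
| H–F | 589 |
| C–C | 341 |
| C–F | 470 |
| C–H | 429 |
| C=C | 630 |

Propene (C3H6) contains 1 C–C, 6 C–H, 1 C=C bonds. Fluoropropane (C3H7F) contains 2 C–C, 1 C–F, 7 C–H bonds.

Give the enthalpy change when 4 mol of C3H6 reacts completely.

ΔH = −84 kJ

Bonds broken (reactants):
  C–C: 1 × 341 = 341
  C–H: 6 × 429 = 2574
  C=C: 1 × 630 = 630
  H–F: 1 × 589 = 589
  Σ(broken) = 4134 kJ
Bonds formed (products):
  C–C: 2 × 341 = 682
  C–F: 1 × 470 = 470
  C–H: 7 × 429 = 3003
  Σ(formed) = 4155 kJ
ΔH = Σ(broken) − Σ(formed) = 4134 − 4155 = −21 kJ
For 4× the reaction as written: 4 × (−21) = −84 kJ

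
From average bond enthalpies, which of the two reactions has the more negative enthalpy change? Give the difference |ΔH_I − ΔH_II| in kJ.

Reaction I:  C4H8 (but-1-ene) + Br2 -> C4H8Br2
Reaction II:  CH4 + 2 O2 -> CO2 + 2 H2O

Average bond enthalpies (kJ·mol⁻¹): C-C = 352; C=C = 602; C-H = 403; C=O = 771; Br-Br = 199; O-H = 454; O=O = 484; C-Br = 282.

Reaction I:
  Bonds broken (reactants):
    Br-Br: 1 × 199 = 199
    C-C: 2 × 352 = 704
    C-H: 8 × 403 = 3224
    C=C: 1 × 602 = 602
    Σ(broken) = 4729 kJ
  Bonds formed (products):
    C-Br: 2 × 282 = 564
    C-C: 3 × 352 = 1056
    C-H: 8 × 403 = 3224
    Σ(formed) = 4844 kJ
  ΔH_I = 4729 − 4844 = −115 kJ
Reaction II:
  Bonds broken (reactants):
    C-H: 4 × 403 = 1612
    O=O: 2 × 484 = 968
    Σ(broken) = 2580 kJ
  Bonds formed (products):
    C=O: 2 × 771 = 1542
    O-H: 4 × 454 = 1816
    Σ(formed) = 3358 kJ
  ΔH_II = 2580 − 3358 = −778 kJ
ΔH_I − ΔH_II = +663 kJ, so reaction II has the more negative ΔH; |ΔH_I − ΔH_II| = 663 kJ.

Reaction II, by 663 kJ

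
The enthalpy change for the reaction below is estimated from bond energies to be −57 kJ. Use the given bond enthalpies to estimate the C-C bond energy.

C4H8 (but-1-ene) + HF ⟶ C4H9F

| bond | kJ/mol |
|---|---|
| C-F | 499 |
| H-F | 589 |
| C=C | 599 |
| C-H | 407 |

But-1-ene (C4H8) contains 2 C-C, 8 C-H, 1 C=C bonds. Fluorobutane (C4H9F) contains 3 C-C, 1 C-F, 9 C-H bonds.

D(C-C) ≈ 339 kJ/mol

Let D be the C-C bond energy.
Σ(broken) = 2×D + 8×407 + 1×599 + 1×589 = 4444 + 2D
Σ(formed) = 3×D + 1×499 + 9×407 = 4162 + 3D
ΔH = Σ(broken) − Σ(formed) = (4444 + 2D) − (4162 + 3D) = +282 − D
Setting this equal to −57 kJ gives D = 339 kJ/mol.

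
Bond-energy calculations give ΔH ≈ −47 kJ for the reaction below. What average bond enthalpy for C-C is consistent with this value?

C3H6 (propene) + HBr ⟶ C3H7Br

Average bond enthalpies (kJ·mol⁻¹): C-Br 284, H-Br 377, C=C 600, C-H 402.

D(C-C) ≈ 338 kJ/mol

Let D be the C-C bond energy.
Σ(broken) = 1×D + 6×402 + 1×600 + 1×377 = 3389 + D
Σ(formed) = 1×284 + 2×D + 7×402 = 3098 + 2D
ΔH = Σ(broken) − Σ(formed) = (3389 + D) − (3098 + 2D) = +291 − D
Setting this equal to −47 kJ gives D = 338 kJ/mol.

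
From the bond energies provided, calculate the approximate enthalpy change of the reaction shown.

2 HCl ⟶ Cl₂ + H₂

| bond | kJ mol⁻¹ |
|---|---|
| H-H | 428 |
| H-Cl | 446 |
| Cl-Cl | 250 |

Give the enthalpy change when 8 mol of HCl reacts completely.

Bonds broken (reactants):
  H-Cl: 2 × 446 = 892
  Σ(broken) = 892 kJ
Bonds formed (products):
  Cl-Cl: 1 × 250 = 250
  H-H: 1 × 428 = 428
  Σ(formed) = 678 kJ
ΔH = Σ(broken) − Σ(formed) = 892 − 678 = +214 kJ
For 4× the reaction as written: 4 × (+214) = +856 kJ

ΔH = +856 kJ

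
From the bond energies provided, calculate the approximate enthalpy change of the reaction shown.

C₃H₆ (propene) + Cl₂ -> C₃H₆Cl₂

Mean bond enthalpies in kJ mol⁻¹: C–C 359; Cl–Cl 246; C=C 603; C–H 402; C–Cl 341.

Bonds broken (reactants):
  C–C: 1 × 359 = 359
  C–H: 6 × 402 = 2412
  C=C: 1 × 603 = 603
  Cl–Cl: 1 × 246 = 246
  Σ(broken) = 3620 kJ
Bonds formed (products):
  C–C: 2 × 359 = 718
  C–Cl: 2 × 341 = 682
  C–H: 6 × 402 = 2412
  Σ(formed) = 3812 kJ
ΔH = Σ(broken) − Σ(formed) = 3620 − 3812 = −192 kJ

ΔH ≈ −192 kJ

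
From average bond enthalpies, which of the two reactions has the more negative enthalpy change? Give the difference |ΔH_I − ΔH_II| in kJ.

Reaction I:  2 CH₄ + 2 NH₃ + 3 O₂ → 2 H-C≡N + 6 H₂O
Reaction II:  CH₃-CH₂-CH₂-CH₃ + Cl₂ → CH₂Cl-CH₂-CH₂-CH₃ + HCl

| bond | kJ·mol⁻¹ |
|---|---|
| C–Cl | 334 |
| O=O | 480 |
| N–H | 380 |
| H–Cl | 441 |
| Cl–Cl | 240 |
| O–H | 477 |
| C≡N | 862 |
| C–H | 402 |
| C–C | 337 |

Reaction I:
  Bonds broken (reactants):
    C–H: 8 × 402 = 3216
    N–H: 6 × 380 = 2280
    O=O: 3 × 480 = 1440
    Σ(broken) = 6936 kJ
  Bonds formed (products):
    C≡N: 2 × 862 = 1724
    C–H: 2 × 402 = 804
    O–H: 12 × 477 = 5724
    Σ(formed) = 8252 kJ
  ΔH_I = 6936 − 8252 = −1316 kJ
Reaction II:
  Bonds broken (reactants):
    C–C: 3 × 337 = 1011
    C–H: 10 × 402 = 4020
    Cl–Cl: 1 × 240 = 240
    Σ(broken) = 5271 kJ
  Bonds formed (products):
    C–C: 3 × 337 = 1011
    C–Cl: 1 × 334 = 334
    C–H: 9 × 402 = 3618
    H–Cl: 1 × 441 = 441
    Σ(formed) = 5404 kJ
  ΔH_II = 5271 − 5404 = −133 kJ
ΔH_I − ΔH_II = −1183 kJ, so reaction I has the more negative ΔH; |ΔH_I − ΔH_II| = 1183 kJ.

Reaction I, by 1183 kJ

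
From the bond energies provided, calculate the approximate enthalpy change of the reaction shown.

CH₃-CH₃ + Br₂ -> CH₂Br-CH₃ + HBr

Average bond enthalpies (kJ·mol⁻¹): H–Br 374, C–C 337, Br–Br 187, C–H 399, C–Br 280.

ΔH ≈ −68 kJ

Bonds broken (reactants):
  Br–Br: 1 × 187 = 187
  C–C: 1 × 337 = 337
  C–H: 6 × 399 = 2394
  Σ(broken) = 2918 kJ
Bonds formed (products):
  C–Br: 1 × 280 = 280
  C–C: 1 × 337 = 337
  C–H: 5 × 399 = 1995
  H–Br: 1 × 374 = 374
  Σ(formed) = 2986 kJ
ΔH = Σ(broken) − Σ(formed) = 2918 − 2986 = −68 kJ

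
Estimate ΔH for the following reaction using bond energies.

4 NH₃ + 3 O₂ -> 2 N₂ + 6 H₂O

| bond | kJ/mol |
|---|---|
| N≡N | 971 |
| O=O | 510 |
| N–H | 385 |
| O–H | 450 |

Bonds broken (reactants):
  N–H: 12 × 385 = 4620
  O=O: 3 × 510 = 1530
  Σ(broken) = 6150 kJ
Bonds formed (products):
  N≡N: 2 × 971 = 1942
  O–H: 12 × 450 = 5400
  Σ(formed) = 7342 kJ
ΔH = Σ(broken) − Σ(formed) = 6150 − 7342 = −1192 kJ

ΔH ≈ −1192 kJ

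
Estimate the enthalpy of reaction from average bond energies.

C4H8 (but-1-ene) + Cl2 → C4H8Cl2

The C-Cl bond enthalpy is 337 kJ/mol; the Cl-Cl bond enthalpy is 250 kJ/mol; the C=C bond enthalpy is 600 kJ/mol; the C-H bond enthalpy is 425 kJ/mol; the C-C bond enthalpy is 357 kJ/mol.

ΔH ≈ −181 kJ

Bonds broken (reactants):
  C-C: 2 × 357 = 714
  C-H: 8 × 425 = 3400
  C=C: 1 × 600 = 600
  Cl-Cl: 1 × 250 = 250
  Σ(broken) = 4964 kJ
Bonds formed (products):
  C-C: 3 × 357 = 1071
  C-Cl: 2 × 337 = 674
  C-H: 8 × 425 = 3400
  Σ(formed) = 5145 kJ
ΔH = Σ(broken) − Σ(formed) = 4964 − 5145 = −181 kJ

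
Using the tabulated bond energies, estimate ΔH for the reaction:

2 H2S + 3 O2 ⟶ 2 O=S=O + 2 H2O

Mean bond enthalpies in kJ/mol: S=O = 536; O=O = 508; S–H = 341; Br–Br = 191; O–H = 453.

ΔH ≈ −1068 kJ

Bonds broken (reactants):
  O=O: 3 × 508 = 1524
  S–H: 4 × 341 = 1364
  Σ(broken) = 2888 kJ
Bonds formed (products):
  O–H: 4 × 453 = 1812
  S=O: 4 × 536 = 2144
  Σ(formed) = 3956 kJ
ΔH = Σ(broken) − Σ(formed) = 2888 − 3956 = −1068 kJ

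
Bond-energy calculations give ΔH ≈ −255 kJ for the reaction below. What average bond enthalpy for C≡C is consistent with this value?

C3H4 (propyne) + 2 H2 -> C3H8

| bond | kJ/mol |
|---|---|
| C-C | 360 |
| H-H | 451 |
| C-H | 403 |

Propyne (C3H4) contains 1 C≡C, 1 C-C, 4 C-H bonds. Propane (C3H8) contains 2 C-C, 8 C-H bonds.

D(C≡C) ≈ 815 kJ/mol

Let D be the C≡C bond energy.
Σ(broken) = 1×D + 1×360 + 4×403 + 2×451 = 2874 + D
Σ(formed) = 2×360 + 8×403 = 3944
ΔH = Σ(broken) − Σ(formed) = (2874 + D) − (3944) = −1070 + D
Setting this equal to −255 kJ gives D = 815 kJ/mol.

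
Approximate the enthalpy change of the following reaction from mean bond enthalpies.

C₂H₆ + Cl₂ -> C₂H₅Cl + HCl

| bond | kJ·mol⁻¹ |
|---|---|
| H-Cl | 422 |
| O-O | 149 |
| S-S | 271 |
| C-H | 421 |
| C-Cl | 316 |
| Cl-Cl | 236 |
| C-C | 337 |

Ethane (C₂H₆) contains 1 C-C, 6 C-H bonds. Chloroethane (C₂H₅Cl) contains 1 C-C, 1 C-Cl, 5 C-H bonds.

Bonds broken (reactants):
  C-C: 1 × 337 = 337
  C-H: 6 × 421 = 2526
  Cl-Cl: 1 × 236 = 236
  Σ(broken) = 3099 kJ
Bonds formed (products):
  C-C: 1 × 337 = 337
  C-Cl: 1 × 316 = 316
  C-H: 5 × 421 = 2105
  H-Cl: 1 × 422 = 422
  Σ(formed) = 3180 kJ
ΔH = Σ(broken) − Σ(formed) = 3099 − 3180 = −81 kJ

ΔH ≈ −81 kJ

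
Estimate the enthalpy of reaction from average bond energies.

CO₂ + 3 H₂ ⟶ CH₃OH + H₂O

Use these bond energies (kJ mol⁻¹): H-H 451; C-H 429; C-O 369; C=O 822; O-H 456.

ΔH ≈ −27 kJ

Bonds broken (reactants):
  C=O: 2 × 822 = 1644
  H-H: 3 × 451 = 1353
  Σ(broken) = 2997 kJ
Bonds formed (products):
  C-H: 3 × 429 = 1287
  C-O: 1 × 369 = 369
  O-H: 3 × 456 = 1368
  Σ(formed) = 3024 kJ
ΔH = Σ(broken) − Σ(formed) = 2997 − 3024 = −27 kJ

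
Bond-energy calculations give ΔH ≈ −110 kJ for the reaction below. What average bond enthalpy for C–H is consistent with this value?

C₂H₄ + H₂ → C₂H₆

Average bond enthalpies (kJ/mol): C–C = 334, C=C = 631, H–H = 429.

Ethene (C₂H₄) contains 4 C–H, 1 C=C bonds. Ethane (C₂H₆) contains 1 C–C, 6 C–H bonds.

D(C–H) ≈ 418 kJ/mol

Let D be the C–H bond energy.
Σ(broken) = 4×D + 1×631 + 1×429 = 1060 + 4D
Σ(formed) = 1×334 + 6×D = 334 + 6D
ΔH = Σ(broken) − Σ(formed) = (1060 + 4D) − (334 + 6D) = +726 − 2D
Setting this equal to −110 kJ gives 2D = 836, so D = 418 kJ/mol.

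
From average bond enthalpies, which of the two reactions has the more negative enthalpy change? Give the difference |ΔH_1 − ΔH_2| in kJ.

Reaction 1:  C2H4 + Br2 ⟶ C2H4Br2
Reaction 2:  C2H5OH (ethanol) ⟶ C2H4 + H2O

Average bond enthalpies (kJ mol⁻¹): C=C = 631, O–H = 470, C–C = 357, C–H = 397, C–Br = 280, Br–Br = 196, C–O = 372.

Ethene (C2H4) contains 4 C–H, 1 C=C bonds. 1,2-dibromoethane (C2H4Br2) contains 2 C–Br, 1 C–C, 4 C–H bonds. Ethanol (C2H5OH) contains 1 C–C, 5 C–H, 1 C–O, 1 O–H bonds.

Reaction 1:
  Bonds broken (reactants):
    Br–Br: 1 × 196 = 196
    C–H: 4 × 397 = 1588
    C=C: 1 × 631 = 631
    Σ(broken) = 2415 kJ
  Bonds formed (products):
    C–Br: 2 × 280 = 560
    C–C: 1 × 357 = 357
    C–H: 4 × 397 = 1588
    Σ(formed) = 2505 kJ
  ΔH_1 = 2415 − 2505 = −90 kJ
Reaction 2:
  Bonds broken (reactants):
    C–C: 1 × 357 = 357
    C–H: 5 × 397 = 1985
    C–O: 1 × 372 = 372
    O–H: 1 × 470 = 470
    Σ(broken) = 3184 kJ
  Bonds formed (products):
    C–H: 4 × 397 = 1588
    C=C: 1 × 631 = 631
    O–H: 2 × 470 = 940
    Σ(formed) = 3159 kJ
  ΔH_2 = 3184 − 3159 = +25 kJ
ΔH_1 − ΔH_2 = −115 kJ, so reaction 1 has the more negative ΔH; |ΔH_1 − ΔH_2| = 115 kJ.

Reaction 1, by 115 kJ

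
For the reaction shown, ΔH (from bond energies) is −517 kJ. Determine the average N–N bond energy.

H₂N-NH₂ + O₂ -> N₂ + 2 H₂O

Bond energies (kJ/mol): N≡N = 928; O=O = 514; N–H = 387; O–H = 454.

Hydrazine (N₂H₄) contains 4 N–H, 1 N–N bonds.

Let D be the N–N bond energy.
Σ(broken) = 4×387 + 1×D + 1×514 = 2062 + D
Σ(formed) = 1×928 + 4×454 = 2744
ΔH = Σ(broken) − Σ(formed) = (2062 + D) − (2744) = −682 + D
Setting this equal to −517 kJ gives D = 165 kJ/mol.

D(N–N) ≈ 165 kJ/mol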